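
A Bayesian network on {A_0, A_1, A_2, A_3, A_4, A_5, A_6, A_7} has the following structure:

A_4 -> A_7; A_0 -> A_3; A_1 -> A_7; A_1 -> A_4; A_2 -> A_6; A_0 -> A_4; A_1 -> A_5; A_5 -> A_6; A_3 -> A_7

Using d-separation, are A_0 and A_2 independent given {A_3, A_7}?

Yes

Enumerating the 4 paths from A_0 to A_2 and testing each for blocking by {A_3, A_7}:
  1. A_0 → A_4 → A_7 ← A_1 → A_5 → A_6 ← A_2 — A_4:chain[open]; A_7:collider[open]; A_1:fork[open]; A_5:chain[open]; A_6:collider[blocks] ⇒ blocked
  2. A_0 → A_4 ← A_1 → A_5 → A_6 ← A_2 — A_4:collider[open]; A_1:fork[open]; A_5:chain[open]; A_6:collider[blocks] ⇒ blocked
  3. A_0 → A_3 → A_7 ← A_4 ← A_1 → A_5 → A_6 ← A_2 — A_3:chain[blocks]; A_7:collider[open]; A_4:chain[open]; A_1:fork[open]; A_5:chain[open]; A_6:collider[blocks] ⇒ blocked
  4. A_0 → A_3 → A_7 ← A_1 → A_5 → A_6 ← A_2 — A_3:chain[blocks]; A_7:collider[open]; A_1:fork[open]; A_5:chain[open]; A_6:collider[blocks] ⇒ blocked
All paths are blocked; A_0 ⊥ A_2 | {A_3, A_7} holds.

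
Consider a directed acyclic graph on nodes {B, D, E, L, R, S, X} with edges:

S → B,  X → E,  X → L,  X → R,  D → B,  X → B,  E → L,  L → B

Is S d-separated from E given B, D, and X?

No

4 paths connect S and E; each must be blocked for d-separation to hold:
Path 1: S → B ← X → E
  X is a fork here and X is conditioned on, so the path is blocked at X.
Path 2: S → B ← X → L ← E
  X is a fork here and X is conditioned on, so the path is blocked at X.
Path 3: S → B ← L ← E
  B is a collider and B is conditioned on, which opens it; L is a chain and L is not conditioned on — no node blocks this path, so it is active.
Path 4: S → B ← L ← X → E
  X is a fork here and X is conditioned on, so the path is blocked at X.
Since the path S → B ← L ← E is active, S and E are not d-separated given {B, D, X}.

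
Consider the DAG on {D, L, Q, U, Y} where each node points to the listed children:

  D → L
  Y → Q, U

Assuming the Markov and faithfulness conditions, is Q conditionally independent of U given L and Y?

The only undirected path from Q to U is:
Path 1: Q ← Y → U
  Y is a fork here and Y is conditioned on, so the path is blocked at Y.
Since every path is blocked, d-separation holds.

Yes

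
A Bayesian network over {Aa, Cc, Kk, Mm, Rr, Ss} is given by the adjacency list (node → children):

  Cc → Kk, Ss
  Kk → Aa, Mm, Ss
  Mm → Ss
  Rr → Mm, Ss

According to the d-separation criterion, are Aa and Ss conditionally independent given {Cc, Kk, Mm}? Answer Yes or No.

There are 4 undirected paths between Aa and Ss; checking each against the conditioning set {Cc, Kk, Mm}:
  1. Aa ← Kk ← Cc → Ss — Kk:chain[blocks]; Cc:fork[blocks] ⇒ blocked
  2. Aa ← Kk → Ss — Kk:fork[blocks] ⇒ blocked
  3. Aa ← Kk → Mm → Ss — Kk:fork[blocks]; Mm:chain[blocks] ⇒ blocked
  4. Aa ← Kk → Mm ← Rr → Ss — Kk:fork[blocks]; Mm:collider[open]; Rr:fork[open] ⇒ blocked
Every path is blocked, so Aa and Ss are d-separated given {Cc, Kk, Mm}.

Yes — Aa and Ss are d-separated given {Cc, Kk, Mm}.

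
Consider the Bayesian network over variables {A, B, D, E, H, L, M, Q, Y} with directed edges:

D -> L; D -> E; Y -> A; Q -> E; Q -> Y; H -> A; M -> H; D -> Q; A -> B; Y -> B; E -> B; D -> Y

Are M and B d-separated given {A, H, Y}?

Yes — M and B are d-separated given {A, H, Y}.

We examine all 6 paths between M and B:
Path 1: M → H → A ← Y → B
  H is a chain here and H is conditioned on, so the path is blocked at H.
Path 2: M → H → A ← Y ← D → Q → E → B
  H is a chain here and H is conditioned on, so the path is blocked at H.
Path 3: M → H → A ← Y ← D → E → B
  H is a chain here and H is conditioned on, so the path is blocked at H.
Path 4: M → H → A ← Y ← Q ← D → E → B
  H is a chain here and H is conditioned on, so the path is blocked at H.
Path 5: M → H → A ← Y ← Q → E → B
  H is a chain here and H is conditioned on, so the path is blocked at H.
Path 6: M → H → A → B
  H is a chain here and H is conditioned on, so the path is blocked at H.
Since every path is blocked, d-separation holds.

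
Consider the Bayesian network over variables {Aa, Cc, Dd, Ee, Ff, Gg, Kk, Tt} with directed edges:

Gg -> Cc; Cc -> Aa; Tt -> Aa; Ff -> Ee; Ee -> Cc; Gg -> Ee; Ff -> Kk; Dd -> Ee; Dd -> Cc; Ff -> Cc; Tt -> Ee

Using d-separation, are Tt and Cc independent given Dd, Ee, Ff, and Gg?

We examine all 5 paths between Tt and Cc:
Path 1: Tt → Aa ← Cc
  Aa is a collider here and neither Aa nor any of its descendants is conditioned on, so the collider stays closed — the path is blocked at Aa.
Path 2: Tt → Ee ← Gg → Cc
  Gg is a fork here and Gg is conditioned on, so the path is blocked at Gg.
Path 3: Tt → Ee → Cc
  Ee is a chain here and Ee is conditioned on, so the path is blocked at Ee.
Path 4: Tt → Ee ← Ff → Cc
  Ff is a fork here and Ff is conditioned on, so the path is blocked at Ff.
Path 5: Tt → Ee ← Dd → Cc
  Dd is a fork here and Dd is conditioned on, so the path is blocked at Dd.
All paths are blocked; Tt ⊥ Cc | {Dd, Ee, Ff, Gg} holds.

Yes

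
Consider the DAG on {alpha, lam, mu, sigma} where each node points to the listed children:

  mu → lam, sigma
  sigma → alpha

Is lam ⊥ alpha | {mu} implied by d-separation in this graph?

There is one path between lam and alpha:
Path 1: lam ← mu → sigma → alpha
  mu is a fork here and mu is conditioned on, so the path is blocked at mu.
All paths are blocked; lam ⊥ alpha | {mu} holds.

Yes — lam and alpha are d-separated given {mu}.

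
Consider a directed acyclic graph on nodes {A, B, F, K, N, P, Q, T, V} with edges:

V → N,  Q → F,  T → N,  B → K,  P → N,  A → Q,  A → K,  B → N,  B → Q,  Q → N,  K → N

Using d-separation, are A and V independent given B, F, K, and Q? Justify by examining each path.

Enumerating the 6 paths from A to V and testing each for blocking by {B, F, K, Q}:
  1. A → Q ← B → K → N ← V — Q:collider[open]; B:fork[blocks]; K:chain[blocks]; N:collider[blocks] ⇒ blocked
  2. A → Q ← B → N ← V — Q:collider[open]; B:fork[blocks]; N:collider[blocks] ⇒ blocked
  3. A → Q → N ← V — Q:chain[blocks]; N:collider[blocks] ⇒ blocked
  4. A → K ← B → Q → N ← V — K:collider[open]; B:fork[blocks]; Q:chain[blocks]; N:collider[blocks] ⇒ blocked
  5. A → K ← B → N ← V — K:collider[open]; B:fork[blocks]; N:collider[blocks] ⇒ blocked
  6. A → K → N ← V — K:chain[blocks]; N:collider[blocks] ⇒ blocked
Every path is blocked, so A and V are d-separated given {B, F, K, Q}.

Yes — A and V are d-separated given {B, F, K, Q}.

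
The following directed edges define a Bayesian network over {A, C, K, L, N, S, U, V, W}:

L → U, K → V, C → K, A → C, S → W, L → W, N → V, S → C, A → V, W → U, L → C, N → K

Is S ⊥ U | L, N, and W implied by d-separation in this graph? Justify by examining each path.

Yes

4 paths connect S and U; each must be blocked for d-separation to hold:
Path 1: S → C ← L → U
  C is a collider here and neither C nor any of its descendants is conditioned on, so the collider stays closed — the path is blocked at C.
Path 2: S → C ← L → W → U
  C is a collider here and neither C nor any of its descendants is conditioned on, so the collider stays closed — the path is blocked at C.
Path 3: S → W → U
  W is a chain here and W is conditioned on, so the path is blocked at W.
Path 4: S → W ← L → U
  L is a fork here and L is conditioned on, so the path is blocked at L.
All paths are blocked; S ⊥ U | {L, N, W} holds.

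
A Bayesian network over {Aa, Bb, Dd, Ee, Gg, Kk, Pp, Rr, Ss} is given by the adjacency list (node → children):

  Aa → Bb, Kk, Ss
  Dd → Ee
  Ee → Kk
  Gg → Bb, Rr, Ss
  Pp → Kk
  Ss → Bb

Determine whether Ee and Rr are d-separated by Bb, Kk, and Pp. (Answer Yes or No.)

Enumerating the 4 paths from Ee to Rr and testing each for blocking by {Bb, Kk, Pp}:
Path 1: Ee → Kk ← Aa → Ss → Bb ← Gg → Rr
  Kk is a collider and Kk is conditioned on, which opens it; Aa is a fork and Aa is not conditioned on; Ss is a chain and Ss is not conditioned on; Bb is a collider and Bb is conditioned on, which opens it; Gg is a fork and Gg is not conditioned on — no node blocks this path, so it is active.
Path 2: Ee → Kk ← Aa → Ss ← Gg → Rr
  Kk is a collider and Kk is conditioned on, which opens it; Aa is a fork and Aa is not conditioned on; Ss is a collider and its descendant Bb is conditioned on, which opens it; Gg is a fork and Gg is not conditioned on — no node blocks this path, so it is active.
Path 3: Ee → Kk ← Aa → Bb ← Ss ← Gg → Rr
  Kk is a collider and Kk is conditioned on, which opens it; Aa is a fork and Aa is not conditioned on; Bb is a collider and Bb is conditioned on, which opens it; Ss is a chain and Ss is not conditioned on; Gg is a fork and Gg is not conditioned on — no node blocks this path, so it is active.
Path 4: Ee → Kk ← Aa → Bb ← Gg → Rr
  Kk is a collider and Kk is conditioned on, which opens it; Aa is a fork and Aa is not conditioned on; Bb is a collider and Bb is conditioned on, which opens it; Gg is a fork and Gg is not conditioned on — no node blocks this path, so it is active.
At least one path is unblocked, so d-separation fails.

No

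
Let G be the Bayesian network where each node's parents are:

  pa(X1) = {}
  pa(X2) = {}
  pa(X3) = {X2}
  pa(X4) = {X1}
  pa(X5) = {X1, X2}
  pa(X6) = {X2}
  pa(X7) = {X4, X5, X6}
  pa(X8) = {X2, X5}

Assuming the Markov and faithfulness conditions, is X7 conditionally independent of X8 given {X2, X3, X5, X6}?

6 paths connect X7 and X8; each must be blocked for d-separation to hold:
  1. X7 ← X5 → X8 — X5:fork[blocks] ⇒ blocked
  2. X7 ← X5 ← X2 → X8 — X5:chain[blocks]; X2:fork[blocks] ⇒ blocked
  3. X7 ← X6 ← X2 → X5 → X8 — X6:chain[blocks]; X2:fork[blocks]; X5:chain[blocks] ⇒ blocked
  4. X7 ← X6 ← X2 → X8 — X6:chain[blocks]; X2:fork[blocks] ⇒ blocked
  5. X7 ← X4 ← X1 → X5 → X8 — X4:chain[open]; X1:fork[open]; X5:chain[blocks] ⇒ blocked
  6. X7 ← X4 ← X1 → X5 ← X2 → X8 — X4:chain[open]; X1:fork[open]; X5:collider[open]; X2:fork[blocks] ⇒ blocked
All paths are blocked; X7 ⊥ X8 | {X2, X3, X5, X6} holds.

Yes — X7 and X8 are d-separated given {X2, X3, X5, X6}.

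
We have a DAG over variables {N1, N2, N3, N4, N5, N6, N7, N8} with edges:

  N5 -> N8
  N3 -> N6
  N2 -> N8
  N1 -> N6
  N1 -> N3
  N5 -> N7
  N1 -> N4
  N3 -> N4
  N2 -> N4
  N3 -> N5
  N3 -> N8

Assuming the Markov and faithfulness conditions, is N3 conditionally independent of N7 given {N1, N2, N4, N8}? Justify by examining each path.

No

5 paths connect N3 and N7; each must be blocked for d-separation to hold:
Path 1: N3 → N6 ← N1 → N4 ← N2 → N8 ← N5 → N7
  N6 is a collider here and neither N6 nor any of its descendants is conditioned on, so the collider stays closed — the path is blocked at N6.
Path 2: N3 ← N1 → N4 ← N2 → N8 ← N5 → N7
  N1 is a fork here and N1 is conditioned on, so the path is blocked at N1.
Path 3: N3 → N4 ← N2 → N8 ← N5 → N7
  N2 is a fork here and N2 is conditioned on, so the path is blocked at N2.
Path 4: N3 → N8 ← N5 → N7
  N8 is a collider and N8 is conditioned on, which opens it; N5 is a fork and N5 is not conditioned on — no node blocks this path, so it is active.
Path 5: N3 → N5 → N7
  N5 is a chain and N5 is not conditioned on — no node blocks this path, so it is active.
At least one path is unblocked, so d-separation fails.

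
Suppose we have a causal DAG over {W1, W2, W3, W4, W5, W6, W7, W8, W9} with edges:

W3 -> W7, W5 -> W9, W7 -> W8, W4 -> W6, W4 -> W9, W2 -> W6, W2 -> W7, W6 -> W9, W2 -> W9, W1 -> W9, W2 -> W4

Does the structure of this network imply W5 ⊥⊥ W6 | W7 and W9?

We examine all 5 paths between W5 and W6:
Path 1: W5 → W9 ← W2 → W6
  W9 is a collider and W9 is conditioned on, which opens it; W2 is a fork and W2 is not conditioned on — no node blocks this path, so it is active.
Path 2: W5 → W9 ← W2 → W4 → W6
  W9 is a collider and W9 is conditioned on, which opens it; W2 is a fork and W2 is not conditioned on; W4 is a chain and W4 is not conditioned on — no node blocks this path, so it is active.
Path 3: W5 → W9 ← W6
  W9 is a collider and W9 is conditioned on, which opens it — no node blocks this path, so it is active.
Path 4: W5 → W9 ← W4 ← W2 → W6
  W9 is a collider and W9 is conditioned on, which opens it; W4 is a chain and W4 is not conditioned on; W2 is a fork and W2 is not conditioned on — no node blocks this path, so it is active.
Path 5: W5 → W9 ← W4 → W6
  W9 is a collider and W9 is conditioned on, which opens it; W4 is a fork and W4 is not conditioned on — no node blocks this path, so it is active.
Because an active path exists, W5 and W6 are not d-separated.

No — W5 and W6 are not d-separated given {W7, W9}.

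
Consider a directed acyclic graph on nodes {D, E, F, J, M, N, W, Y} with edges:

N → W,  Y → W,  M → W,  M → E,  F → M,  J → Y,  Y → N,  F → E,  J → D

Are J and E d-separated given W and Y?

There are 4 undirected paths between J and E; checking each against the conditioning set {W, Y}:
Path 1: J → Y → W ← M → E
  Y is a chain here and Y is conditioned on, so the path is blocked at Y.
Path 2: J → Y → W ← M ← F → E
  Y is a chain here and Y is conditioned on, so the path is blocked at Y.
Path 3: J → Y → N → W ← M → E
  Y is a chain here and Y is conditioned on, so the path is blocked at Y.
Path 4: J → Y → N → W ← M ← F → E
  Y is a chain here and Y is conditioned on, so the path is blocked at Y.
Since every path is blocked, d-separation holds.

Yes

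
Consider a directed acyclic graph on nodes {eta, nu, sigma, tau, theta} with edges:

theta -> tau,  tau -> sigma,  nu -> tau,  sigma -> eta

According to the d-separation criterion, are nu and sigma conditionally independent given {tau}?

The only undirected path from nu to sigma is:
Path 1: nu → tau → sigma
  tau is a chain here and tau is conditioned on, so the path is blocked at tau.
Since every path is blocked, d-separation holds.

Yes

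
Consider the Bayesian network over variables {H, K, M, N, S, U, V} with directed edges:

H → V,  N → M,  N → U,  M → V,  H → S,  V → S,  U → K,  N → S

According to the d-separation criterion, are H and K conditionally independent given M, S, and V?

No

Enumerating the 4 paths from H to K and testing each for blocking by {M, S, V}:
Path 1: H → S ← V ← M ← N → U → K
  V is a chain here and V is conditioned on, so the path is blocked at V.
Path 2: H → S ← N → U → K
  S is a collider and S is conditioned on, which opens it; N is a fork and N is not conditioned on; U is a chain and U is not conditioned on — no node blocks this path, so it is active.
Path 3: H → V → S ← N → U → K
  V is a chain here and V is conditioned on, so the path is blocked at V.
Path 4: H → V ← M ← N → U → K
  M is a chain here and M is conditioned on, so the path is blocked at M.
Because an active path exists, H and K are not d-separated.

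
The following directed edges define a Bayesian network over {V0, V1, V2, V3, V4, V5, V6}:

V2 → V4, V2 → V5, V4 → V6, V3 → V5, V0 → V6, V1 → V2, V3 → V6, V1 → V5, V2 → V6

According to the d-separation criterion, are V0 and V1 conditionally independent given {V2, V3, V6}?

Yes

6 paths connect V0 and V1; each must be blocked for d-separation to hold:
  1. V0 → V6 ← V3 → V5 ← V2 ← V1 — V6:collider[open]; V3:fork[blocks]; V5:collider[blocks]; V2:chain[blocks] ⇒ blocked
  2. V0 → V6 ← V3 → V5 ← V1 — V6:collider[open]; V3:fork[blocks]; V5:collider[blocks] ⇒ blocked
  3. V0 → V6 ← V2 ← V1 — V6:collider[open]; V2:chain[blocks] ⇒ blocked
  4. V0 → V6 ← V2 → V5 ← V1 — V6:collider[open]; V2:fork[blocks]; V5:collider[blocks] ⇒ blocked
  5. V0 → V6 ← V4 ← V2 ← V1 — V6:collider[open]; V4:chain[open]; V2:chain[blocks] ⇒ blocked
  6. V0 → V6 ← V4 ← V2 → V5 ← V1 — V6:collider[open]; V4:chain[open]; V2:fork[blocks]; V5:collider[blocks] ⇒ blocked
All paths are blocked; V0 ⊥ V1 | {V2, V3, V6} holds.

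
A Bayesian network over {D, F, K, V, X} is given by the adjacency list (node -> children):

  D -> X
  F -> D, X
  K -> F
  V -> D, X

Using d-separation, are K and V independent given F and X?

We examine all 4 paths between K and V:
Path 1: K → F → D ← V
  F is a chain here and F is conditioned on, so the path is blocked at F.
Path 2: K → F → D → X ← V
  F is a chain here and F is conditioned on, so the path is blocked at F.
Path 3: K → F → X ← V
  F is a chain here and F is conditioned on, so the path is blocked at F.
Path 4: K → F → X ← D ← V
  F is a chain here and F is conditioned on, so the path is blocked at F.
All paths are blocked; K ⊥ V | {F, X} holds.

Yes — K and V are d-separated given {F, X}.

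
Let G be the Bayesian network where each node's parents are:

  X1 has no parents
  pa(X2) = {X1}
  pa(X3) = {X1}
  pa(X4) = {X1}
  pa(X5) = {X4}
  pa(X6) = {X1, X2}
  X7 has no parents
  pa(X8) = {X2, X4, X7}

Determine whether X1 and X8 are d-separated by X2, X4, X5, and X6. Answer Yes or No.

Yes

There are 3 undirected paths between X1 and X8; checking each against the conditioning set {X2, X4, X5, X6}:
Path 1: X1 → X6 ← X2 → X8
  X2 is a fork here and X2 is conditioned on, so the path is blocked at X2.
Path 2: X1 → X2 → X8
  X2 is a chain here and X2 is conditioned on, so the path is blocked at X2.
Path 3: X1 → X4 → X8
  X4 is a chain here and X4 is conditioned on, so the path is blocked at X4.
Since every path is blocked, d-separation holds.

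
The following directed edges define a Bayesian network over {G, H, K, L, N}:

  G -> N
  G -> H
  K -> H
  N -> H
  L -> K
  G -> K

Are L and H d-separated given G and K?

Enumerating the 3 paths from L to H and testing each for blocking by {G, K}:
Path 1: L → K → H
  K is a chain here and K is conditioned on, so the path is blocked at K.
Path 2: L → K ← G → H
  G is a fork here and G is conditioned on, so the path is blocked at G.
Path 3: L → K ← G → N → H
  G is a fork here and G is conditioned on, so the path is blocked at G.
Since every path is blocked, d-separation holds.

Yes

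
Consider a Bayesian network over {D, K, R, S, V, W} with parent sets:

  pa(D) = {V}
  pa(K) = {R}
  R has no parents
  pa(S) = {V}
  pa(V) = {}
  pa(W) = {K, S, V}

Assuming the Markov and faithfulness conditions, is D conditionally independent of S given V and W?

Yes

Enumerating the 2 paths from D to S and testing each for blocking by {V, W}:
Path 1: D ← V → S
  V is a fork here and V is conditioned on, so the path is blocked at V.
Path 2: D ← V → W ← S
  V is a fork here and V is conditioned on, so the path is blocked at V.
All paths are blocked; D ⊥ S | {V, W} holds.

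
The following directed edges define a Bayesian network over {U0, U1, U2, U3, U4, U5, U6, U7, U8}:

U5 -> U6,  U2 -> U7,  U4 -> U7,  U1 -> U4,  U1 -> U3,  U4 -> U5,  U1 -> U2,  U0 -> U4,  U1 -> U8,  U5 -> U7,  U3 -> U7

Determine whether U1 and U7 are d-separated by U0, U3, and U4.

No

Enumerating the 4 paths from U1 to U7 and testing each for blocking by {U0, U3, U4}:
Path 1: U1 → U4 → U5 → U7
  U4 is a chain here and U4 is conditioned on, so the path is blocked at U4.
Path 2: U1 → U4 → U7
  U4 is a chain here and U4 is conditioned on, so the path is blocked at U4.
Path 3: U1 → U2 → U7
  U2 is a chain and U2 is not conditioned on — no node blocks this path, so it is active.
Path 4: U1 → U3 → U7
  U3 is a chain here and U3 is conditioned on, so the path is blocked at U3.
At least one path is unblocked, so d-separation fails.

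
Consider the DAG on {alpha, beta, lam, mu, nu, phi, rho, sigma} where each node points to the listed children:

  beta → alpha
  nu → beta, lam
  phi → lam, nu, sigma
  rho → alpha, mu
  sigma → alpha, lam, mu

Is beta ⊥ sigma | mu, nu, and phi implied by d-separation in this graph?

We examine all 6 paths between beta and sigma:
Path 1: beta → alpha ← rho → mu ← sigma
  alpha is a collider here and neither alpha nor any of its descendants is conditioned on, so the collider stays closed — the path is blocked at alpha.
Path 2: beta → alpha ← sigma
  alpha is a collider here and neither alpha nor any of its descendants is conditioned on, so the collider stays closed — the path is blocked at alpha.
Path 3: beta ← nu ← phi → lam ← sigma
  nu is a chain here and nu is conditioned on, so the path is blocked at nu.
Path 4: beta ← nu ← phi → sigma
  nu is a chain here and nu is conditioned on, so the path is blocked at nu.
Path 5: beta ← nu → lam ← phi → sigma
  nu is a fork here and nu is conditioned on, so the path is blocked at nu.
Path 6: beta ← nu → lam ← sigma
  nu is a fork here and nu is conditioned on, so the path is blocked at nu.
Since every path is blocked, d-separation holds.

Yes — beta and sigma are d-separated given {mu, nu, phi}.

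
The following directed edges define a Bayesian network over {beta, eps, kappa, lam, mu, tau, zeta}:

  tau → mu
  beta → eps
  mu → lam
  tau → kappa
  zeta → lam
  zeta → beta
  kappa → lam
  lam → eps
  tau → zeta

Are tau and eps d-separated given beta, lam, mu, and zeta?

6 paths connect tau and eps; each must be blocked for d-separation to hold:
Path 1: tau → mu → lam → eps
  mu is a chain here and mu is conditioned on, so the path is blocked at mu.
Path 2: tau → mu → lam ← zeta → beta → eps
  mu is a chain here and mu is conditioned on, so the path is blocked at mu.
Path 3: tau → kappa → lam → eps
  lam is a chain here and lam is conditioned on, so the path is blocked at lam.
Path 4: tau → kappa → lam ← zeta → beta → eps
  zeta is a fork here and zeta is conditioned on, so the path is blocked at zeta.
Path 5: tau → zeta → lam → eps
  zeta is a chain here and zeta is conditioned on, so the path is blocked at zeta.
Path 6: tau → zeta → beta → eps
  zeta is a chain here and zeta is conditioned on, so the path is blocked at zeta.
Every path is blocked, so tau and eps are d-separated given {beta, lam, mu, zeta}.

Yes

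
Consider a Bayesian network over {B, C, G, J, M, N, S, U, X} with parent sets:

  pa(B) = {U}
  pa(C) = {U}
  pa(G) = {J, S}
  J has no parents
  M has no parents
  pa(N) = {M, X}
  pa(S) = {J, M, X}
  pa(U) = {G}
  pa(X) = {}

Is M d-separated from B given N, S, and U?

Yes — M and B are d-separated given {N, S, U}.

4 paths connect M and B; each must be blocked for d-separation to hold:
  1. M → N ← X → S ← J → G → U → B — N:collider[open]; X:fork[open]; S:collider[open]; J:fork[open]; G:chain[open]; U:chain[blocks] ⇒ blocked
  2. M → N ← X → S → G → U → B — N:collider[open]; X:fork[open]; S:chain[blocks]; G:chain[open]; U:chain[blocks] ⇒ blocked
  3. M → S ← J → G → U → B — S:collider[open]; J:fork[open]; G:chain[open]; U:chain[blocks] ⇒ blocked
  4. M → S → G → U → B — S:chain[blocks]; G:chain[open]; U:chain[blocks] ⇒ blocked
All paths are blocked; M ⊥ B | {N, S, U} holds.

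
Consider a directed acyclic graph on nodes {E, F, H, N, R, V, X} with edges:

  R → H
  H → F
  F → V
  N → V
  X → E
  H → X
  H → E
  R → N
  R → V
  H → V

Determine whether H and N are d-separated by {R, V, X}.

No

6 paths connect H and N; each must be blocked for d-separation to hold:
Path 1: H → F → V ← R → N
  R is a fork here and R is conditioned on, so the path is blocked at R.
Path 2: H → F → V ← N
  F is a chain and F is not conditioned on; V is a collider and V is conditioned on, which opens it — no node blocks this path, so it is active.
Path 3: H ← R → N
  R is a fork here and R is conditioned on, so the path is blocked at R.
Path 4: H ← R → V ← N
  R is a fork here and R is conditioned on, so the path is blocked at R.
Path 5: H → V ← R → N
  R is a fork here and R is conditioned on, so the path is blocked at R.
Path 6: H → V ← N
  V is a collider and V is conditioned on, which opens it — no node blocks this path, so it is active.
Since the path H → F → V ← N is active, H and N are not d-separated given {R, V, X}.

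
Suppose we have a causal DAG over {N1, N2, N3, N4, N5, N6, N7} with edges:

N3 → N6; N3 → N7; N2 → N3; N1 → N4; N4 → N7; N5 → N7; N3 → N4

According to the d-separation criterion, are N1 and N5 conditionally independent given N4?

We examine all 2 paths between N1 and N5:
Path 1: N1 → N4 ← N3 → N7 ← N5
  N7 is a collider here and neither N7 nor any of its descendants is conditioned on, so the collider stays closed — the path is blocked at N7.
Path 2: N1 → N4 → N7 ← N5
  N4 is a chain here and N4 is conditioned on, so the path is blocked at N4.
Every path is blocked, so N1 and N5 are d-separated given {N4}.

Yes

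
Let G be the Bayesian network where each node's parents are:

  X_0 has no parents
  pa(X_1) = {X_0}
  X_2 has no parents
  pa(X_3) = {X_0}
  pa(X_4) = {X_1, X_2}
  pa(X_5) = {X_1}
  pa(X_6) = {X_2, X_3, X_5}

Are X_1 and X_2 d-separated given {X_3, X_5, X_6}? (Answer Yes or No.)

We examine all 3 paths between X_1 and X_2:
Path 1: X_1 → X_5 → X_6 ← X_2
  X_5 is a chain here and X_5 is conditioned on, so the path is blocked at X_5.
Path 2: X_1 ← X_0 → X_3 → X_6 ← X_2
  X_3 is a chain here and X_3 is conditioned on, so the path is blocked at X_3.
Path 3: X_1 → X_4 ← X_2
  X_4 is a collider here and neither X_4 nor any of its descendants is conditioned on, so the collider stays closed — the path is blocked at X_4.
Since every path is blocked, d-separation holds.

Yes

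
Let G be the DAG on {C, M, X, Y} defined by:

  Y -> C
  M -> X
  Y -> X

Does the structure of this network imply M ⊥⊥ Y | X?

No

Only one path connects M and Y:
  1. M → X ← Y — X:collider[open] ⇒ active
At least one path is unblocked, so d-separation fails.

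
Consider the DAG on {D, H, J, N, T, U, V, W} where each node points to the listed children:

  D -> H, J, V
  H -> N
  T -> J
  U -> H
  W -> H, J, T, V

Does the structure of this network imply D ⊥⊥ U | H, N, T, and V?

No

We examine all 4 paths between D and U:
Path 1: D → V ← W → H ← U
  V is a collider and V is conditioned on, which opens it; W is a fork and W is not conditioned on; H is a collider and H is conditioned on, which opens it — no node blocks this path, so it is active.
Path 2: D → J ← W → H ← U
  J is a collider here and neither J nor any of its descendants is conditioned on, so the collider stays closed — the path is blocked at J.
Path 3: D → J ← T ← W → H ← U
  J is a collider here and neither J nor any of its descendants is conditioned on, so the collider stays closed — the path is blocked at J.
Path 4: D → H ← U
  H is a collider and H is conditioned on, which opens it — no node blocks this path, so it is active.
Because an active path exists, D and U are not d-separated.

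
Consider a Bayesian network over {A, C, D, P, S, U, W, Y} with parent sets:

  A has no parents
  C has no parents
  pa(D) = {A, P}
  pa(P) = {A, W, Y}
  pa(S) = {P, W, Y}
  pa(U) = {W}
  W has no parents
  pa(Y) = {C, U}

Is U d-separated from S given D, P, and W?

Enumerating the 6 paths from U to S and testing each for blocking by {D, P, W}:
  1. U → Y → P → S — Y:chain[open]; P:chain[blocks] ⇒ blocked
  2. U → Y → P ← W → S — Y:chain[open]; P:collider[open]; W:fork[blocks] ⇒ blocked
  3. U → Y → S — Y:chain[open] ⇒ active
  4. U ← W → P ← Y → S — W:fork[blocks]; P:collider[open]; Y:fork[open] ⇒ blocked
  5. U ← W → P → S — W:fork[blocks]; P:chain[blocks] ⇒ blocked
  6. U ← W → S — W:fork[blocks] ⇒ blocked
At least one path is unblocked, so d-separation fails.

No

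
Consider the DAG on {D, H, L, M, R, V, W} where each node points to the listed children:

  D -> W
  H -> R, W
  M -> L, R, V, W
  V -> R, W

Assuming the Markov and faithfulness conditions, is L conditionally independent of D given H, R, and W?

No

Enumerating the 5 paths from L to D and testing each for blocking by {H, R, W}:
  1. L ← M → W ← D — M:fork[open]; W:collider[open] ⇒ active
  2. L ← M → R ← H → W ← D — M:fork[open]; R:collider[open]; H:fork[blocks]; W:collider[open] ⇒ blocked
  3. L ← M → R ← V → W ← D — M:fork[open]; R:collider[open]; V:fork[open]; W:collider[open] ⇒ active
  4. L ← M → V → W ← D — M:fork[open]; V:chain[open]; W:collider[open] ⇒ active
  5. L ← M → V → R ← H → W ← D — M:fork[open]; V:chain[open]; R:collider[open]; H:fork[blocks]; W:collider[open] ⇒ blocked
At least one path is unblocked, so d-separation fails.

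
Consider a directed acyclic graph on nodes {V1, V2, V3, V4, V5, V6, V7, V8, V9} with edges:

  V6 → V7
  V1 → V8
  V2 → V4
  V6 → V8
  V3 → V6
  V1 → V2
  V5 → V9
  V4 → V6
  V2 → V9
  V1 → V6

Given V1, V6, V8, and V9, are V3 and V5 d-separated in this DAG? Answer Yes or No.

No — V3 and V5 are not d-separated given {V1, V6, V8, V9}.

Enumerating the 3 paths from V3 to V5 and testing each for blocking by {V1, V6, V8, V9}:
  1. V3 → V6 → V8 ← V1 → V2 → V9 ← V5 — V6:chain[blocks]; V8:collider[open]; V1:fork[blocks]; V2:chain[open]; V9:collider[open] ⇒ blocked
  2. V3 → V6 ← V4 ← V2 → V9 ← V5 — V6:collider[open]; V4:chain[open]; V2:fork[open]; V9:collider[open] ⇒ active
  3. V3 → V6 ← V1 → V2 → V9 ← V5 — V6:collider[open]; V1:fork[blocks]; V2:chain[open]; V9:collider[open] ⇒ blocked
Since the path V3 → V6 ← V4 ← V2 → V9 ← V5 is active, V3 and V5 are not d-separated given {V1, V6, V8, V9}.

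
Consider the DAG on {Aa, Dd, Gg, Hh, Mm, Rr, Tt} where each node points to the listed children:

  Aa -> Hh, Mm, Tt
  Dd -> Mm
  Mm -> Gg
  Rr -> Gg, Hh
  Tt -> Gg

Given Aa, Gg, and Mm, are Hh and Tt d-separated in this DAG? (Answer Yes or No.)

4 paths connect Hh and Tt; each must be blocked for d-separation to hold:
  1. Hh ← Rr → Gg ← Mm ← Aa → Tt — Rr:fork[open]; Gg:collider[open]; Mm:chain[blocks]; Aa:fork[blocks] ⇒ blocked
  2. Hh ← Rr → Gg ← Tt — Rr:fork[open]; Gg:collider[open] ⇒ active
  3. Hh ← Aa → Mm → Gg ← Tt — Aa:fork[blocks]; Mm:chain[blocks]; Gg:collider[open] ⇒ blocked
  4. Hh ← Aa → Tt — Aa:fork[blocks] ⇒ blocked
Since the path Hh ← Rr → Gg ← Tt is active, Hh and Tt are not d-separated given {Aa, Gg, Mm}.

No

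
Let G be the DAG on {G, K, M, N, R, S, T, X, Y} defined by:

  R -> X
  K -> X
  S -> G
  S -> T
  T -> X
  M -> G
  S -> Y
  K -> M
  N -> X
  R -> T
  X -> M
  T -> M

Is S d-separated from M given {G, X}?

No

We examine all 6 paths between S and M:
Path 1: S → G ← M
  G is a collider and G is conditioned on, which opens it — no node blocks this path, so it is active.
Path 2: S → T → M
  T is a chain and T is not conditioned on — no node blocks this path, so it is active.
Path 3: S → T ← R → X → M
  X is a chain here and X is conditioned on, so the path is blocked at X.
Path 4: S → T ← R → X ← K → M
  T is a collider and its descendant G is conditioned on, which opens it; R is a fork and R is not conditioned on; X is a collider and X is conditioned on, which opens it; K is a fork and K is not conditioned on — no node blocks this path, so it is active.
Path 5: S → T → X → M
  X is a chain here and X is conditioned on, so the path is blocked at X.
Path 6: S → T → X ← K → M
  T is a chain and T is not conditioned on; X is a collider and X is conditioned on, which opens it; K is a fork and K is not conditioned on — no node blocks this path, so it is active.
Because an active path exists, S and M are not d-separated.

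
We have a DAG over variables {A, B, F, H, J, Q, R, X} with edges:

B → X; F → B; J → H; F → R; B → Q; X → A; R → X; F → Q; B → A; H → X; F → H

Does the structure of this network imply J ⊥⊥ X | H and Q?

6 paths connect J and X; each must be blocked for d-separation to hold:
  1. J → H ← F → R → X — H:collider[open]; F:fork[open]; R:chain[open] ⇒ active
  2. J → H ← F → Q ← B → A ← X — H:collider[open]; F:fork[open]; Q:collider[open]; B:fork[open]; A:collider[blocks] ⇒ blocked
  3. J → H ← F → Q ← B → X — H:collider[open]; F:fork[open]; Q:collider[open]; B:fork[open] ⇒ active
  4. J → H ← F → B → A ← X — H:collider[open]; F:fork[open]; B:chain[open]; A:collider[blocks] ⇒ blocked
  5. J → H ← F → B → X — H:collider[open]; F:fork[open]; B:chain[open] ⇒ active
  6. J → H → X — H:chain[blocks] ⇒ blocked
Since the path J → H ← F → R → X is active, J and X are not d-separated given {H, Q}.

No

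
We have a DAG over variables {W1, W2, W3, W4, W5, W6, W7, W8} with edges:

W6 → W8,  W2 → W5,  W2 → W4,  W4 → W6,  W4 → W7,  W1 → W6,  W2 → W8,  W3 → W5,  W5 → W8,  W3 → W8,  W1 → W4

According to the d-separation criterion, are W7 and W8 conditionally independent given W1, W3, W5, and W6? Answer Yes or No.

No

There are 5 undirected paths between W7 and W8; checking each against the conditioning set {W1, W3, W5, W6}:
  1. W7 ← W4 ← W2 → W5 → W8 — W4:chain[open]; W2:fork[open]; W5:chain[blocks] ⇒ blocked
  2. W7 ← W4 ← W2 → W5 ← W3 → W8 — W4:chain[open]; W2:fork[open]; W5:collider[open]; W3:fork[blocks] ⇒ blocked
  3. W7 ← W4 ← W2 → W8 — W4:chain[open]; W2:fork[open] ⇒ active
  4. W7 ← W4 → W6 → W8 — W4:fork[open]; W6:chain[blocks] ⇒ blocked
  5. W7 ← W4 ← W1 → W6 → W8 — W4:chain[open]; W1:fork[blocks]; W6:chain[blocks] ⇒ blocked
Because an active path exists, W7 and W8 are not d-separated.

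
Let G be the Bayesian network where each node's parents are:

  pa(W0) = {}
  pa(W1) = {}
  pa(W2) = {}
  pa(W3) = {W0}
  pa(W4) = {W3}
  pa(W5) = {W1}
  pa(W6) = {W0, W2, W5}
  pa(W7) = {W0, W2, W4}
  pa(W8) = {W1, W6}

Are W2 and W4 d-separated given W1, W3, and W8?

Yes — W2 and W4 are d-separated given {W1, W3, W8}.

There are 4 undirected paths between W2 and W4; checking each against the conditioning set {W1, W3, W8}:
  1. W2 → W7 ← W4 — W7:collider[blocks] ⇒ blocked
  2. W2 → W7 ← W0 → W3 → W4 — W7:collider[blocks]; W0:fork[open]; W3:chain[blocks] ⇒ blocked
  3. W2 → W6 ← W0 → W3 → W4 — W6:collider[open]; W0:fork[open]; W3:chain[blocks] ⇒ blocked
  4. W2 → W6 ← W0 → W7 ← W4 — W6:collider[open]; W0:fork[open]; W7:collider[blocks] ⇒ blocked
Since every path is blocked, d-separation holds.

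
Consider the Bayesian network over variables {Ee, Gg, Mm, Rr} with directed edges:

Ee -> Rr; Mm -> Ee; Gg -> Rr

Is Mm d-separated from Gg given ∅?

Yes

There is one path between Mm and Gg:
  1. Mm → Ee → Rr ← Gg — Ee:chain[open]; Rr:collider[blocks] ⇒ blocked
All paths are blocked; Mm ⊥ Gg | ∅ holds.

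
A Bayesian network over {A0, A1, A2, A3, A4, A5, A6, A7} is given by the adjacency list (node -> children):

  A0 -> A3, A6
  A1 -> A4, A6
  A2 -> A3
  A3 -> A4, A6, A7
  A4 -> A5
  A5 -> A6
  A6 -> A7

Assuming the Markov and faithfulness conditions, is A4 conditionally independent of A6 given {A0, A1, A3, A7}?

No

We examine all 5 paths between A4 and A6:
Path 1: A4 ← A3 → A6
  A3 is a fork here and A3 is conditioned on, so the path is blocked at A3.
Path 2: A4 ← A3 → A7 ← A6
  A3 is a fork here and A3 is conditioned on, so the path is blocked at A3.
Path 3: A4 ← A3 ← A0 → A6
  A3 is a chain here and A3 is conditioned on, so the path is blocked at A3.
Path 4: A4 ← A1 → A6
  A1 is a fork here and A1 is conditioned on, so the path is blocked at A1.
Path 5: A4 → A5 → A6
  A5 is a chain and A5 is not conditioned on — no node blocks this path, so it is active.
Because an active path exists, A4 and A6 are not d-separated.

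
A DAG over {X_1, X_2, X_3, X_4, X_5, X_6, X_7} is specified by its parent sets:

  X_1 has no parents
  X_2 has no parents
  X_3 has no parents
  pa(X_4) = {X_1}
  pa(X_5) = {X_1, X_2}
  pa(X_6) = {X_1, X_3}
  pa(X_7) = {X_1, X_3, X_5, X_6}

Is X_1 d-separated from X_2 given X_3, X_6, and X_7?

There are 4 undirected paths between X_1 and X_2; checking each against the conditioning set {X_3, X_6, X_7}:
Path 1: X_1 → X_5 ← X_2
  X_5 is a collider and its descendant X_7 is conditioned on, which opens it — no node blocks this path, so it is active.
Path 2: X_1 → X_6 ← X_3 → X_7 ← X_5 ← X_2
  X_3 is a fork here and X_3 is conditioned on, so the path is blocked at X_3.
Path 3: X_1 → X_6 → X_7 ← X_5 ← X_2
  X_6 is a chain here and X_6 is conditioned on, so the path is blocked at X_6.
Path 4: X_1 → X_7 ← X_5 ← X_2
  X_7 is a collider and X_7 is conditioned on, which opens it; X_5 is a chain and X_5 is not conditioned on — no node blocks this path, so it is active.
At least one path is unblocked, so d-separation fails.

No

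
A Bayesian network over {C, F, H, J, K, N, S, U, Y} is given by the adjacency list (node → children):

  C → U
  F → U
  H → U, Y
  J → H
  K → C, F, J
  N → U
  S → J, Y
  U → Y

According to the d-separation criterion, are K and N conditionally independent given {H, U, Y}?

Enumerating the 6 paths from K to N and testing each for blocking by {H, U, Y}:
  1. K → C → U ← N — C:chain[open]; U:collider[open] ⇒ active
  2. K → J → H → Y ← U ← N — J:chain[open]; H:chain[blocks]; Y:collider[open]; U:chain[blocks] ⇒ blocked
  3. K → J → H → U ← N — J:chain[open]; H:chain[blocks]; U:collider[open] ⇒ blocked
  4. K → J ← S → Y ← H → U ← N — J:collider[open]; S:fork[open]; Y:collider[open]; H:fork[blocks]; U:collider[open] ⇒ blocked
  5. K → J ← S → Y ← U ← N — J:collider[open]; S:fork[open]; Y:collider[open]; U:chain[blocks] ⇒ blocked
  6. K → F → U ← N — F:chain[open]; U:collider[open] ⇒ active
Since the path K → C → U ← N is active, K and N are not d-separated given {H, U, Y}.

No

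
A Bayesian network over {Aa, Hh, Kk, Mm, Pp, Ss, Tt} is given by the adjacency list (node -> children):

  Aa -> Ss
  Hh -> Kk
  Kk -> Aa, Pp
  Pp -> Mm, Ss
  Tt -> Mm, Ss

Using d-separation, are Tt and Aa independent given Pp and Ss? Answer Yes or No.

4 paths connect Tt and Aa; each must be blocked for d-separation to hold:
  1. Tt → Ss ← Pp ← Kk → Aa — Ss:collider[open]; Pp:chain[blocks]; Kk:fork[open] ⇒ blocked
  2. Tt → Ss ← Aa — Ss:collider[open] ⇒ active
  3. Tt → Mm ← Pp → Ss ← Aa — Mm:collider[blocks]; Pp:fork[blocks]; Ss:collider[open] ⇒ blocked
  4. Tt → Mm ← Pp ← Kk → Aa — Mm:collider[blocks]; Pp:chain[blocks]; Kk:fork[open] ⇒ blocked
Because an active path exists, Tt and Aa are not d-separated.

No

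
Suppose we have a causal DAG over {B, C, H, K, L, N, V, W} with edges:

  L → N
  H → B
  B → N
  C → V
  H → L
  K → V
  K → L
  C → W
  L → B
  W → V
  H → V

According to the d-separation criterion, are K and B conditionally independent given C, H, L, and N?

There are 6 undirected paths between K and B; checking each against the conditioning set {C, H, L, N}:
Path 1: K → L → B
  L is a chain here and L is conditioned on, so the path is blocked at L.
Path 2: K → L → N ← B
  L is a chain here and L is conditioned on, so the path is blocked at L.
Path 3: K → L ← H → B
  H is a fork here and H is conditioned on, so the path is blocked at H.
Path 4: K → V ← H → B
  V is a collider here and neither V nor any of its descendants is conditioned on, so the collider stays closed — the path is blocked at V.
Path 5: K → V ← H → L → B
  V is a collider here and neither V nor any of its descendants is conditioned on, so the collider stays closed — the path is blocked at V.
Path 6: K → V ← H → L → N ← B
  V is a collider here and neither V nor any of its descendants is conditioned on, so the collider stays closed — the path is blocked at V.
All paths are blocked; K ⊥ B | {C, H, L, N} holds.

Yes — K and B are d-separated given {C, H, L, N}.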